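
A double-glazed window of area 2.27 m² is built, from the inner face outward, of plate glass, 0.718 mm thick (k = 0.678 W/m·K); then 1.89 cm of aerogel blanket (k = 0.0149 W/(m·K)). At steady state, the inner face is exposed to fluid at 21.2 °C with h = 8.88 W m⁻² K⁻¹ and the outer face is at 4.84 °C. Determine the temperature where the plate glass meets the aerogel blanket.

T = 19.9 °C

Treat each layer as a resistance in series:
  R_conv,in = 1/(hA) = 1/(8.88·2.27) = 0.04961 K/W
  R_plate glass = L/(kA) = 7.18×10^-4/(0.678·2.27) = 4.665×10^-4 K/W
  R_aerogel blanket = L/(kA) = 0.0189/(0.0149·2.27) = 0.5588 K/W
ΣR = 0.04961 + 4.665×10^-4 + 0.5588 = 0.6089 K/W
Q = ΔT/ΣR = (21.2 °C − 4.84 °C)/0.6089 = 26.87 W
From the inner boundary to the plate glass/aerogel blanket interface, ΣR_partial = 0.05008 K/W.
T_interface = T_in − Q·ΣR_partial = 21.2 °C − (26.87)(0.05008) = 19.9 °C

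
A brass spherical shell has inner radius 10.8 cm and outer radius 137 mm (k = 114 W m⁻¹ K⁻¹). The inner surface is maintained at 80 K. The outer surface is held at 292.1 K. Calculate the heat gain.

Q = 4πk·ΔT/(1/r₁ − 1/r₂) = 4π × 114 × 212.1 / (1/0.108 − 1/0.137) = 1.55×10^5 W

Q = 155 kW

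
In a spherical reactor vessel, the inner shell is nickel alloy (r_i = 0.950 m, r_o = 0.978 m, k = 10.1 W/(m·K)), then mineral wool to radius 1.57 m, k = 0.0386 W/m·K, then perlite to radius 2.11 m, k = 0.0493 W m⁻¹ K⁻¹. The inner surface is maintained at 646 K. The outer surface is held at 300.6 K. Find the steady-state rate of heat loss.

Series thermal resistances, inner to outer:
  R_nickel alloy = (1/0.950 − 1/0.978)/(4πk) = 0.03014/(4π·10.1) = 2.374×10^-4 K/W
  R_mineral wool = (1/0.978 − 1/1.57)/(4πk) = 0.3856/(4π·0.0386) = 0.7949 K/W
  R_perlite = (1/1.57 − 1/2.11)/(4πk) = 0.1630/(4π·0.0493) = 0.2631 K/W
ΣR = 2.374×10^-4 + 0.7949 + 0.2631 = 1.058 K/W
Q = ΔT/ΣR = (646 K − 300.6 K)/1.058 = 326 W

Q = 326 W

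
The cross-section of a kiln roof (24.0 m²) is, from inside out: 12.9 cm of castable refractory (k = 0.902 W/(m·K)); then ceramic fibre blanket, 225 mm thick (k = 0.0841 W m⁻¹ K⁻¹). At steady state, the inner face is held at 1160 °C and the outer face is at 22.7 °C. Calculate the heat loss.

Q = 9.68 kW

Resistance network (inner→outer):
  R_castable refractory = L/(kA) = 0.129/(0.902·24.0) = 0.005959 K/W
  R_ceramic fibre blanket = L/(kA) = 0.225/(0.0841·24.0) = 0.1115 K/W
ΣR = 0.005959 + 0.1115 = 0.1175 K/W
Q = ΔT/ΣR = (1160 °C − 22.7 °C)/0.1175 = 9680 W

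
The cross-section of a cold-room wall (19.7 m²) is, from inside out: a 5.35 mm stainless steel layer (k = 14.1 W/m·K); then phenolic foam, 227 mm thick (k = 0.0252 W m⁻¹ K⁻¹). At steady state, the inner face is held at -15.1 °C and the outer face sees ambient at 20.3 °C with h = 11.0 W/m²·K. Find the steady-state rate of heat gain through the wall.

Treat each layer as a resistance in series:
  R_stainless steel = L/(kA) = 0.00535/(14.1·19.7) = 1.926×10^-5 K/W
  R_phenolic foam = L/(kA) = 0.227/(0.0252·19.7) = 0.4573 K/W
  R_conv,out = 1/(hA) = 1/(11.0·19.7) = 0.004615 K/W
ΣR = 1.926×10^-5 + 0.4573 + 0.004615 = 0.4619 K/W
Q = ΔT/ΣR = (-15.1 °C − 20.3 °C)/0.4619 = -76.6 W
(Negative Q ⇒ heat flows inward; heat gain = 76.6 W.)

Q = 76.6 W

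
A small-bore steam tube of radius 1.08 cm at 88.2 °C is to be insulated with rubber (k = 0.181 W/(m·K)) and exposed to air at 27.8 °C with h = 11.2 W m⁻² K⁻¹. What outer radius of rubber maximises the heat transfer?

r_cr = 1.62 cm

For a cylinder, r_cr = k_ins/h = 0.181/11.2 = 0.0162 m = 1.62 cm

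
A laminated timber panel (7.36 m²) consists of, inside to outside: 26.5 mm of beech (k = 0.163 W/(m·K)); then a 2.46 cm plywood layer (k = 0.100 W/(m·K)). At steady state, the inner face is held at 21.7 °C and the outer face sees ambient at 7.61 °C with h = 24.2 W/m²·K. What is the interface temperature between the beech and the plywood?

Resistance network (inner→outer):
  R_beech = L/(kA) = 0.0265/(0.163·7.36) = 0.02209 K/W
  R_plywood = L/(kA) = 0.0246/(0.100·7.36) = 0.03342 K/W
  R_conv,out = 1/(hA) = 1/(24.2·7.36) = 0.005614 K/W
ΣR = 0.02209 + 0.03342 + 0.005614 = 0.06112 K/W
Q = ΔT/ΣR = (21.7 °C − 7.61 °C)/0.06112 = 230.5 W
From the inner boundary to the beech/plywood interface, ΣR_partial = 0.02209 K/W.
T_interface = T_in − Q·ΣR_partial = 21.7 °C − (230.5)(0.02209) = 16.6 °C

T = 16.6 °C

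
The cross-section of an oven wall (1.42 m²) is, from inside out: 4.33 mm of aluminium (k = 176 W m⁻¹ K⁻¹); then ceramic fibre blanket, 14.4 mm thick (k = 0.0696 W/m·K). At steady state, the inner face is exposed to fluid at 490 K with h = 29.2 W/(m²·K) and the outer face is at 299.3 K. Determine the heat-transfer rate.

Q = 1120 W

Resistance network (inner→outer):
  R_conv,in = 1/(hA) = 1/(29.2·1.42) = 0.02412 K/W
  R_aluminium = L/(kA) = 0.00433/(176·1.42) = 1.733×10^-5 K/W
  R_ceramic fibre blanket = L/(kA) = 0.0144/(0.0696·1.42) = 0.1457 K/W
ΣR = 0.02412 + 1.733×10^-5 + 0.1457 = 0.1698 K/W
Q = ΔT/ΣR = (490 K − 299.3 K)/0.1698 = 1120 W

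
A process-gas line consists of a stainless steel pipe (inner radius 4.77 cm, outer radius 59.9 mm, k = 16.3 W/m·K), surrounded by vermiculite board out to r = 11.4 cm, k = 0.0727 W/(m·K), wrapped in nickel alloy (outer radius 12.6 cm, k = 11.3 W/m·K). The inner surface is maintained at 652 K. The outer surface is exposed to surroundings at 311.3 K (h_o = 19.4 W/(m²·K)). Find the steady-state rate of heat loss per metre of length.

Series thermal resistances, inner to outer:
  R'_stainless steel = ln(0.0599/0.0477)/(2πk) = 0.2277/(2π·16.3) = 0.002224 m·K/W
  R'_vermiculite board = ln(0.114/0.0599)/(2πk) = 0.6435/(2π·0.0727) = 1.409 m·K/W
  R'_nickel alloy = ln(0.126/0.114)/(2πk) = 0.1001/(2π·11.3) = 0.001410 m·K/W
  R'_conv,out = 1/(2πr h) = 1/(2π·0.126·19.4) = 0.06511 m·K/W
ΣR = 0.002224 + 1.409 + 0.001410 + 0.06511 = 1.478 m·K/W
Q' = ΔT/ΣR = (652 K − 311.3 K)/1.478 = 231 W/m

Q' = 231 W/m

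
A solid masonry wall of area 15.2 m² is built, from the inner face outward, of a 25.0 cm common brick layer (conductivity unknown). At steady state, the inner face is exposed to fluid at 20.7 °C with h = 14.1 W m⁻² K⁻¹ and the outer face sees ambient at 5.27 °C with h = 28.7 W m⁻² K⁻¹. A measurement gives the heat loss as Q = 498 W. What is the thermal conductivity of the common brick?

ΣR = ΔT/Q = |20.7 − 5.27|/498 = 0.03098 K/W
Known resistances:
  R_conv,in = 1/(hA) = 1/(14.1·15.2) = 0.004666 K/W
  R_conv,out = 1/(hA) = 1/(28.7·15.2) = 0.002292 K/W
R_common brick = ΣR − ΣR_known = 0.03098 − 0.006958 = 0.02402 K/W
L/(kA) = 0.02402 ⇒ k = 0.250/(0.02402·15.2) = 0.685 W/m·K

k = 0.685 W/m·K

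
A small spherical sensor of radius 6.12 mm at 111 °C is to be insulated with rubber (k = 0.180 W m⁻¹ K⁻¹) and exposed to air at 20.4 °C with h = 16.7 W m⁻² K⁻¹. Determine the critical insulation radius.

r_cr = 2.16 cm

For a sphere, r_cr = 2k_ins/h = 2·0.180/16.7 = 0.0216 m = 2.16 cm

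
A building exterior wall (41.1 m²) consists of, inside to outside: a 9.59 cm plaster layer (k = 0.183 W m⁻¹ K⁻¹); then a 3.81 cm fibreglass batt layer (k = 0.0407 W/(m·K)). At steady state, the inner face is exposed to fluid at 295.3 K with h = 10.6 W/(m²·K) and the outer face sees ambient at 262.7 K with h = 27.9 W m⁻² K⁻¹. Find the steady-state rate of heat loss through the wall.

Resistance network (inner→outer):
  R_conv,in = 1/(hA) = 1/(10.6·41.1) = 0.002295 K/W
  R_plaster = L/(kA) = 0.0959/(0.183·41.1) = 0.01275 K/W
  R_fibreglass batt = L/(kA) = 0.0381/(0.0407·41.1) = 0.02278 K/W
  R_conv,out = 1/(hA) = 1/(27.9·41.1) = 8.721×10^-4 K/W
ΣR = 0.002295 + 0.01275 + 0.02278 + 8.721×10^-4 = 0.03870 K/W
Q = ΔT/ΣR = (295.3 K − 262.7 K)/0.03870 = 842 W

Q = 842 W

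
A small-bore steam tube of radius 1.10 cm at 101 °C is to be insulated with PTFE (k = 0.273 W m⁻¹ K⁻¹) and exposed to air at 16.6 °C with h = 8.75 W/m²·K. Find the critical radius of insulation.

For a cylinder, r_cr = k_ins/h = 0.273/8.75 = 0.0312 m = 3.12 cm

r_cr = 3.12 cm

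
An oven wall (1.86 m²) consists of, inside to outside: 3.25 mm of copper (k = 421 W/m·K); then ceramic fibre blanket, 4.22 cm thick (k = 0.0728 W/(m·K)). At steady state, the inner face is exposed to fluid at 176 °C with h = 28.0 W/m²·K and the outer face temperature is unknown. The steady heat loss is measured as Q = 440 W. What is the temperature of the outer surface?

T_out = 30.4 °C

Series resistances:
  R_conv,in = 1/(hA) = 1/(28.0·1.86) = 0.01920 K/W
  R_copper = L/(kA) = 0.00325/(421·1.86) = 4.150×10^-6 K/W
  R_ceramic fibre blanket = L/(kA) = 0.0422/(0.0728·1.86) = 0.3117 K/W
ΣR = 0.3309 K/W
ΔT = Q·ΣR = 440 × 0.3309 = 145.6 K
Heat flows outward, so T_out = T_in − ΔT = 176 − 145.6 = 30.4 °C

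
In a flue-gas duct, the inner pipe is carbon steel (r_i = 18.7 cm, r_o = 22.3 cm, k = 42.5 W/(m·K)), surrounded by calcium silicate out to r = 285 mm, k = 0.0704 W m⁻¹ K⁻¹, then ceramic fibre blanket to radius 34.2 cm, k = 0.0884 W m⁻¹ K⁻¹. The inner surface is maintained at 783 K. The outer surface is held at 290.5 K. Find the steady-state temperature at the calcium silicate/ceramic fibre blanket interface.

Resistance network (inner→outer):
  R'_carbon steel = ln(0.223/0.187)/(2πk) = 0.1761/(2π·42.5) = 6.593×10^-4 m·K/W
  R'_calcium silicate = ln(0.285/0.223)/(2πk) = 0.2453/(2π·0.0704) = 0.5546 m·K/W
  R'_ceramic fibre blanket = ln(0.342/0.285)/(2πk) = 0.1823/(2π·0.0884) = 0.3283 m·K/W
ΣR = 6.593×10^-4 + 0.5546 + 0.3283 = 0.8836 m·K/W
Q' = ΔT/ΣR = (783 K − 290.5 K)/0.8836 = 557.4 W/m
From the inner boundary to the calcium silicate/ceramic fibre blanket interface, ΣR_partial = 0.5553 m·K/W.
T_interface = T_in − Q'·ΣR_partial = 783 K − (557.4)(0.5553) = 473 K

T = 473 K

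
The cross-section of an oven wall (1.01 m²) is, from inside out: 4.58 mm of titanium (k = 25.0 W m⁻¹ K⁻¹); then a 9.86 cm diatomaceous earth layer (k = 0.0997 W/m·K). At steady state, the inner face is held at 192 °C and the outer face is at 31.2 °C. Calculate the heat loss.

Q = 164 W

Resistance network (inner→outer):
  R_titanium = L/(kA) = 0.00458/(25.0·1.01) = 1.814×10^-4 K/W
  R_diatomaceous earth = L/(kA) = 0.0986/(0.0997·1.01) = 0.9792 K/W
ΣR = 1.814×10^-4 + 0.9792 = 0.9794 K/W
Q = ΔT/ΣR = (192 °C − 31.2 °C)/0.9794 = 164 W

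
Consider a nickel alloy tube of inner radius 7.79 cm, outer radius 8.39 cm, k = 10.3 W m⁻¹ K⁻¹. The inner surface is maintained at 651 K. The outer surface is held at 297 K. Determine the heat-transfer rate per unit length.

Q' = 309 kW/m

Q' = 2πk·ΔT/ln(r₂/r₁) = 2π × 10.3 × 354 / ln(0.0839/0.0779) = 3.09×10^5 W/m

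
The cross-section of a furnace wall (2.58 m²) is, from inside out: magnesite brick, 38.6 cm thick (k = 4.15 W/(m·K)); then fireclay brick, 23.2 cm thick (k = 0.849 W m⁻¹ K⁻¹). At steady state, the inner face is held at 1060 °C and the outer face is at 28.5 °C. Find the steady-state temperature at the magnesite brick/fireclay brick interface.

T = 798 °C

Treat each layer as a resistance in series:
  R_magnesite brick = L/(kA) = 0.386/(4.15·2.58) = 0.03605 K/W
  R_fireclay brick = L/(kA) = 0.232/(0.849·2.58) = 0.1059 K/W
ΣR = 0.03605 + 0.1059 = 0.1419 K/W
Q = ΔT/ΣR = (1060 °C − 28.5 °C)/0.1419 = 7269 W
From the inner boundary to the magnesite brick/fireclay brick interface, ΣR_partial = 0.03605 K/W.
T_interface = T_in − Q·ΣR_partial = 1060 °C − (7269)(0.03605) = 798 °C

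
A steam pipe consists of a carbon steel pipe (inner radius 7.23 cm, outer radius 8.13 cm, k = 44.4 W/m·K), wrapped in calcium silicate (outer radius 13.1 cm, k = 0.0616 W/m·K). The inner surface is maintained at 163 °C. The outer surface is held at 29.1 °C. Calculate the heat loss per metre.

Resistance network (inner→outer):
  R'_carbon steel = ln(0.0813/0.0723)/(2πk) = 0.1173/(2π·44.4) = 4.205×10^-4 m·K/W
  R'_calcium silicate = ln(0.131/0.0813)/(2πk) = 0.4771/(2π·0.0616) = 1.233 m·K/W
ΣR = 4.205×10^-4 + 1.233 = 1.233 m·K/W
Q' = ΔT/ΣR = (163 °C − 29.1 °C)/1.233 = 109 W/m

Q' = 109 W/m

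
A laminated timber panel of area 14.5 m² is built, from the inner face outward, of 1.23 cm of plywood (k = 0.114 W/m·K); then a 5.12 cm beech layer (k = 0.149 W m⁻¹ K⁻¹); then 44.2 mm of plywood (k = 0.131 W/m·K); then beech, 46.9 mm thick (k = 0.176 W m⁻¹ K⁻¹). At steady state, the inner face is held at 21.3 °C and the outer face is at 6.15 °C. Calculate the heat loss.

Q = 208 W

Series thermal resistances, inner to outer:
  R_plywood = L/(kA) = 0.0123/(0.114·14.5) = 0.007441 K/W
  R_beech = L/(kA) = 0.0512/(0.149·14.5) = 0.02370 K/W
  R_plywood = L/(kA) = 0.0442/(0.131·14.5) = 0.02327 K/W
  R_beech = L/(kA) = 0.0469/(0.176·14.5) = 0.01838 K/W
ΣR = 0.007441 + 0.02370 + 0.02327 + 0.01838 = 0.07279 K/W
Q = ΔT/ΣR = (21.3 °C − 6.15 °C)/0.07279 = 208 W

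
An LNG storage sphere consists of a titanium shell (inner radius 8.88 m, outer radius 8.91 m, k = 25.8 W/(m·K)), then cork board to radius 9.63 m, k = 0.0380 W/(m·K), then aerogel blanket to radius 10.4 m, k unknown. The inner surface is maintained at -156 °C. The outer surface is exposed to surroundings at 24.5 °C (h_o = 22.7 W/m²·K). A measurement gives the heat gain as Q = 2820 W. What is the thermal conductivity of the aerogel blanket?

k = 0.0132 W/m·K

ΣR = ΔT/Q = |-156 − 24.5|/2820 = 0.06401 K/W
Known resistances:
  R_titanium = (1/8.88 − 1/8.91)/(4πk) = 3.792×10^-4/(4π·25.8) = 1.170×10^-6 K/W
  R_cork board = (1/8.91 − 1/9.63)/(4πk) = 0.008391/(4π·0.0380) = 0.01757 K/W
  R_conv,out = 1/(4πr²h) = 1/(4π·10.4²·22.7) = 3.241×10^-5 K/W
R_aerogel blanket = ΣR − ΣR_known = 0.06401 − 0.01760 = 0.04641 K/W
(1/r₁−1/r₂)/(4πk) = 0.04641 ⇒ k = 0.007688/(4π·0.04641) = 0.0132 W/m·K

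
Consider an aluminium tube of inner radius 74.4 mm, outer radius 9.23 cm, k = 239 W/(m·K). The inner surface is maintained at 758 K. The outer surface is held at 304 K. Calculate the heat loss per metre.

Q' = 3160 kW/m

Q' = 2πk·ΔT/ln(r₂/r₁) = 2π × 239 × 454 / ln(0.0923/0.0744) = 3.16×10^6 W/m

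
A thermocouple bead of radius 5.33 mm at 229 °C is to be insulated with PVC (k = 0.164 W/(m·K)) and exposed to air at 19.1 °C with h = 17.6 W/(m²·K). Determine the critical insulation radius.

r_cr = 1.86 cm

For a sphere, r_cr = 2k_ins/h = 2·0.164/17.6 = 0.0186 m = 1.86 cm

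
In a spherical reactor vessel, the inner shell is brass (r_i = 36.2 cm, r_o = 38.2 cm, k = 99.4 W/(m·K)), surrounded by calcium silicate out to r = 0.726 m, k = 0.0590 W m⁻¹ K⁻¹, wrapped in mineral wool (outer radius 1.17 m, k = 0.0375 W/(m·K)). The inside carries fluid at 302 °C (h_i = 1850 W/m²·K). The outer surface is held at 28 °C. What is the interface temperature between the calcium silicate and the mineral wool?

T = 137 °C

Treat each layer as a resistance in series:
  R_conv,in = 1/(4πr²h) = 1/(4π·0.362²·1850) = 3.282×10^-4 K/W
  R_brass = (1/0.362 − 1/0.382)/(4πk) = 0.1446/(4π·99.4) = 1.158×10^-4 K/W
  R_calcium silicate = (1/0.382 − 1/0.726)/(4πk) = 1.240/(4π·0.0590) = 1.673 K/W
  R_mineral wool = (1/0.726 − 1/1.17)/(4πk) = 0.5227/(4π·0.0375) = 1.109 K/W
ΣR = 3.282×10^-4 + 1.158×10^-4 + 1.673 + 1.109 = 2.782 K/W
Q = ΔT/ΣR = (302 °C − 28 °C)/2.782 = 98.49 W
From the inner boundary to the calcium silicate/mineral wool interface, ΣR_partial = 1.673 K/W.
T_interface = T_in − Q·ΣR_partial = 302 °C − (98.49)(1.673) = 137 °C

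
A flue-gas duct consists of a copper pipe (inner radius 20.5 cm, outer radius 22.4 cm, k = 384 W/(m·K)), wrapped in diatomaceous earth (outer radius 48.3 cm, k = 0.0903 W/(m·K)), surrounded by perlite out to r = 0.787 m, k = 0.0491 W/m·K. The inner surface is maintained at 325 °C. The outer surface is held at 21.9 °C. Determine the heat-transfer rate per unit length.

Q' = 103 W/m

Treat each layer as a resistance in series:
  R'_copper = ln(0.224/0.205)/(2πk) = 0.08864/(2π·384) = 3.674×10^-5 m·K/W
  R'_diatomaceous earth = ln(0.483/0.224)/(2πk) = 0.7684/(2π·0.0903) = 1.354 m·K/W
  R'_perlite = ln(0.787/0.483)/(2πk) = 0.4882/(2π·0.0491) = 1.583 m·K/W
ΣR = 3.674×10^-5 + 1.354 + 1.583 = 2.937 m·K/W
Q' = ΔT/ΣR = (325 °C − 21.9 °C)/2.937 = 103 W/m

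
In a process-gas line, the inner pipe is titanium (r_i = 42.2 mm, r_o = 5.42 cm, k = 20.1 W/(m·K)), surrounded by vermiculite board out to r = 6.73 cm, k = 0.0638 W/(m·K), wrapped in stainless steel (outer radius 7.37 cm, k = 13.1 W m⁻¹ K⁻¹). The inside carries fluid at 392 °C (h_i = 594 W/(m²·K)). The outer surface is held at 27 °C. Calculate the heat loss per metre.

Treat each layer as a resistance in series:
  R'_conv,in = 1/(2πr h) = 1/(2π·0.0422·594) = 0.006349 m·K/W
  R'_titanium = ln(0.0542/0.0422)/(2πk) = 0.2503/(2π·20.1) = 0.001982 m·K/W
  R'_vermiculite board = ln(0.0673/0.0542)/(2πk) = 0.2165/(2π·0.0638) = 0.5400 m·K/W
  R'_stainless steel = ln(0.0737/0.0673)/(2πk) = 0.09084/(2π·13.1) = 0.001104 m·K/W
ΣR = 0.006349 + 0.001982 + 0.5400 + 0.001104 = 0.5494 m·K/W
Q' = ΔT/ΣR = (392 °C − 27 °C)/0.5494 = 664 W/m

Q' = 664 W/m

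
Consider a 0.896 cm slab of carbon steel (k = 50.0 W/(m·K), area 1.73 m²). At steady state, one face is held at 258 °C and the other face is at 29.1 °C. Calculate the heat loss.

Q = kA·ΔT/L = 50.0 × 1.73 × |258 °C − 29.1 °C| / 0.00896 = 2.21×10^6 W

Q = 2.21×10^6 W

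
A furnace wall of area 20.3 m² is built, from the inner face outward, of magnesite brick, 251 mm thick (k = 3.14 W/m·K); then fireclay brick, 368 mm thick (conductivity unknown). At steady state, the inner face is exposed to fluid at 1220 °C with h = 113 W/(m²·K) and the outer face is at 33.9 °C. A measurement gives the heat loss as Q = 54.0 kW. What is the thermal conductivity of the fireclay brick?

k = 1.03 W/m·K

ΣR = ΔT/Q = |1220 − 33.9|/54000 = 0.02196 K/W
Known resistances:
  R_conv,in = 1/(hA) = 1/(113·20.3) = 4.359×10^-4 K/W
  R_magnesite brick = L/(kA) = 0.251/(3.14·20.3) = 0.003938 K/W
R_fireclay brick = ΣR − ΣR_known = 0.02196 − 0.004374 = 0.01759 K/W
L/(kA) = 0.01759 ⇒ k = 0.368/(0.01759·20.3) = 1.03 W/m·K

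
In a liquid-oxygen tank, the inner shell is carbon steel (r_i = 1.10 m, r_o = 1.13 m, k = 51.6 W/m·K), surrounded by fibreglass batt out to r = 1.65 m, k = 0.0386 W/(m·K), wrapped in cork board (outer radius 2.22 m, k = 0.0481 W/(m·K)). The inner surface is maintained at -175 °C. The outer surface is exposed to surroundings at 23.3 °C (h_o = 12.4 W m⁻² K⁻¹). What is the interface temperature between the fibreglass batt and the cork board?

T = -38.2 °C

Treat each layer as a resistance in series:
  R_carbon steel = (1/1.10 − 1/1.13)/(4πk) = 0.02414/(4π·51.6) = 3.722×10^-5 K/W
  R_fibreglass batt = (1/1.13 − 1/1.65)/(4πk) = 0.2789/(4π·0.0386) = 0.5750 K/W
  R_cork board = (1/1.65 − 1/2.22)/(4πk) = 0.1556/(4π·0.0481) = 0.2574 K/W
  R_conv,out = 1/(4πr²h) = 1/(4π·2.22²·12.4) = 0.001302 K/W
ΣR = 3.722×10^-5 + 0.5750 + 0.2574 + 0.001302 = 0.8337 K/W
Q = ΔT/ΣR = (-175 °C − 23.3 °C)/0.8337 = -237.9 W
From the inner boundary to the fibreglass batt/cork board interface, ΣR_partial = 0.5750 K/W.
T_interface = T_in − Q·ΣR_partial = -175 °C − (-237.9)(0.5750) = -38.2 °C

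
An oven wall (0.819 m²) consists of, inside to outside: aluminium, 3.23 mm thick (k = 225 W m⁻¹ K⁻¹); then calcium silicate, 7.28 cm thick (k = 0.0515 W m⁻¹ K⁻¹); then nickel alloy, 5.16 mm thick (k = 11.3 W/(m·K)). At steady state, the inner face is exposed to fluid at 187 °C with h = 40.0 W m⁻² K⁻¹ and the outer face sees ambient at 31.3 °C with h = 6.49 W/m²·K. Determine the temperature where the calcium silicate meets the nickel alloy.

Treat each layer as a resistance in series:
  R_conv,in = 1/(hA) = 1/(40.0·0.819) = 0.03053 K/W
  R_aluminium = L/(kA) = 0.00323/(225·0.819) = 1.753×10^-5 K/W
  R_calcium silicate = L/(kA) = 0.0728/(0.0515·0.819) = 1.726 K/W
  R_nickel alloy = L/(kA) = 0.00516/(11.3·0.819) = 5.576×10^-4 K/W
  R_conv,out = 1/(hA) = 1/(6.49·0.819) = 0.1881 K/W
ΣR = 0.03053 + 1.753×10^-5 + 1.726 + 5.576×10^-4 + 0.1881 = 1.945 K/W
Q = ΔT/ΣR = (187 °C − 31.3 °C)/1.945 = 80.05 W
From the inner boundary to the calcium silicate/nickel alloy interface, ΣR_partial = 1.757 K/W.
T_interface = T_in − Q·ΣR_partial = 187 °C − (80.05)(1.757) = 46.4 °C

T = 46.4 °C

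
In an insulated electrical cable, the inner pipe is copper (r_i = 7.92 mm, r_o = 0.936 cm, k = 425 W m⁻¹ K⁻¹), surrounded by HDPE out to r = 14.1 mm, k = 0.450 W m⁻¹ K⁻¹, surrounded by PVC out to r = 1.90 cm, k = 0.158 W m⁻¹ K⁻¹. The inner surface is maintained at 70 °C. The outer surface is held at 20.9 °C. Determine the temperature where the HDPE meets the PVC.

T = 54.0 °C

Series thermal resistances, inner to outer:
  R'_copper = ln(0.00936/0.00792)/(2πk) = 0.1671/(2π·425) = 6.256×10^-5 m·K/W
  R'_HDPE = ln(0.0141/0.00936)/(2πk) = 0.4097/(2π·0.450) = 0.1449 m·K/W
  R'_PVC = ln(0.0190/0.0141)/(2πk) = 0.2983/(2π·0.158) = 0.3004 m·K/W
ΣR = 6.256×10^-5 + 0.1449 + 0.3004 = 0.4454 m·K/W
Q' = ΔT/ΣR = (70 °C − 20.9 °C)/0.4454 = 110.2 W/m
From the inner boundary to the HDPE/PVC interface, ΣR_partial = 0.1450 m·K/W.
T_interface = T_in − Q'·ΣR_partial = 70 °C − (110.2)(0.1450) = 54.0 °C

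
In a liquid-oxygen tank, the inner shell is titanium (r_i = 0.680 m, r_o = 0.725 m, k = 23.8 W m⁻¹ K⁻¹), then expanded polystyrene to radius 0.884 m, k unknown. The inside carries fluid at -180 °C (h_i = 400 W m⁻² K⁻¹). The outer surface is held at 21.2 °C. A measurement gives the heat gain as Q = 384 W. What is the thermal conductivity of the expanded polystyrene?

k = 0.0377 W/m·K

ΣR = ΔT/Q = |-180 − 21.2|/384 = 0.5240 K/W
Known resistances:
  R_conv,in = 1/(4πr²h) = 1/(4π·0.680²·400) = 4.302×10^-4 K/W
  R_titanium = (1/0.680 − 1/0.725)/(4πk) = 0.09128/(4π·23.8) = 3.052×10^-4 K/W
R_expanded polystyrene = ΣR − ΣR_known = 0.5240 − 7.354×10^-4 = 0.5233 K/W
(1/r₁−1/r₂)/(4πk) = 0.5233 ⇒ k = 0.2481/(4π·0.5233) = 0.0377 W/m·K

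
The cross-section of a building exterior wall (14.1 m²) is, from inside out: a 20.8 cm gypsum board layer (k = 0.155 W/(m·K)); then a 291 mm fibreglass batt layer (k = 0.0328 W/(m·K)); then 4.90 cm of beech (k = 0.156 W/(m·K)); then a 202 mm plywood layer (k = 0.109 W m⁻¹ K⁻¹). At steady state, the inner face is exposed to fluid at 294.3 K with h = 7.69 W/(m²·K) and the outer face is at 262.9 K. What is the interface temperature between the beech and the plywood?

Resistance network (inner→outer):
  R_conv,in = 1/(hA) = 1/(7.69·14.1) = 0.009223 K/W
  R_gypsum board = L/(kA) = 0.208/(0.155·14.1) = 0.09517 K/W
  R_fibreglass batt = L/(kA) = 0.291/(0.0328·14.1) = 0.6292 K/W
  R_beech = L/(kA) = 0.0490/(0.156·14.1) = 0.02228 K/W
  R_plywood = L/(kA) = 0.202/(0.109·14.1) = 0.1314 K/W
ΣR = 0.009223 + 0.09517 + 0.6292 + 0.02228 + 0.1314 = 0.8873 K/W
Q = ΔT/ΣR = (294.3 K − 262.9 K)/0.8873 = 35.39 W
From the inner boundary to the beech/plywood interface, ΣR_partial = 0.7559 K/W.
T_interface = T_in − Q·ΣR_partial = 294.3 K − (35.39)(0.7559) = 267.55 K

T = 267.55 K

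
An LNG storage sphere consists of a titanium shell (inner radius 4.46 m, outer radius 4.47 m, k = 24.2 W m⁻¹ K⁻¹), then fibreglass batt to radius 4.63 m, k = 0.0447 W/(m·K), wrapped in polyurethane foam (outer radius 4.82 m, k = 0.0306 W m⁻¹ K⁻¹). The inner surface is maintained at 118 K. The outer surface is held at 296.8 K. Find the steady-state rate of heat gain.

Q = 4.98 kW

Treat each layer as a resistance in series:
  R_titanium = (1/4.46 − 1/4.47)/(4πk) = 5.016×10^-4/(4π·24.2) = 1.649×10^-6 K/W
  R_fibreglass batt = (1/4.47 − 1/4.63)/(4πk) = 0.007731/(4π·0.0447) = 0.01376 K/W
  R_polyurethane foam = (1/4.63 − 1/4.82)/(4πk) = 0.008514/(4π·0.0306) = 0.02214 K/W
ΣR = 1.649×10^-6 + 0.01376 + 0.02214 = 0.03590 K/W
Q = ΔT/ΣR = (118 K − 296.8 K)/0.03590 = -4980 W
(Negative Q ⇒ heat flows inward; heat gain = 4980 W.)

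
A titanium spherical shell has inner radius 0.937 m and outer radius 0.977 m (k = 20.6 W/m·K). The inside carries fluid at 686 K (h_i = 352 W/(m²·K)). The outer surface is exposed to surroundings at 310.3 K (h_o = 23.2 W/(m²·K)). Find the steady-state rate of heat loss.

Treat each layer as a resistance in series:
  R_conv,in = 1/(4πr²h) = 1/(4π·0.937²·352) = 2.575×10^-4 K/W
  R_titanium = (1/0.937 − 1/0.977)/(4πk) = 0.04369/(4π·20.6) = 1.688×10^-4 K/W
  R_conv,out = 1/(4πr²h) = 1/(4π·0.977²·23.2) = 0.003593 K/W
ΣR = 2.575×10^-4 + 1.688×10^-4 + 0.003593 = 0.004019 K/W
Q = ΔT/ΣR = (686 K − 310.3 K)/0.004019 = 93500 W

Q = 93.5 kW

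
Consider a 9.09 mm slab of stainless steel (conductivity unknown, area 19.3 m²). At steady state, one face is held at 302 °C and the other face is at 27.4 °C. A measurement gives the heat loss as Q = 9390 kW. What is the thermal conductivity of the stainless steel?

k = 16.1 W/m·K

ΣR = ΔT/Q = |302 − 27.4|/9.39×10^6 = 2.924×10^-5 K/W
L/(kA) = 2.924×10^-5 ⇒ k = 0.00909/(2.924×10^-5·19.3) = 16.1 W/m·K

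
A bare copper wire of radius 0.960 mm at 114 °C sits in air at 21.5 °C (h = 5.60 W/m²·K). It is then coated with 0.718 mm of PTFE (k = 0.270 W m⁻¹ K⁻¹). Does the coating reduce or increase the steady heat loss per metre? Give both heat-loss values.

Critical radius for a cylinder: r_cr = k/h = 0.0482 m = 4.82 cm.
Outer radius after coating: r₂ = 9.60×10^-4 + 7.18×10^-4 = 0.001678 m.
Since r₁ < r_cr and r₂ ≤ r_cr, the coating moves toward the maximum at r_cr — heat loss rises.
Bare: R = 1/(2πr₁h) = 29.60 m·K/W; Q = 92.5/29.60 = 3.12 W/m.
Coated: R = R_cond + R_conv = 17.27 m·K/W; Q = 92.5/17.27 = 5.36 W/m.

increases: 3.12 → 5.36 W/m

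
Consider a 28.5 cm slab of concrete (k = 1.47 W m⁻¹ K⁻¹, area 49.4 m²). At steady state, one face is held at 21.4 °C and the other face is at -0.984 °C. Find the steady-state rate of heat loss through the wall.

Q = kA·ΔT/L = 1.47 × 49.4 × |21.4 °C − -0.984 °C| / 0.285 = 5700 W

Q = 5.70 kW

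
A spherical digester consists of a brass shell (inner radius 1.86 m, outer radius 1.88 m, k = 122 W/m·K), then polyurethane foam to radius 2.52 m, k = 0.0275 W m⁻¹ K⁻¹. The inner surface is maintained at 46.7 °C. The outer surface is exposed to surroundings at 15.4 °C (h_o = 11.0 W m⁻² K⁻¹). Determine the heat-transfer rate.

Treat each layer as a resistance in series:
  R_brass = (1/1.86 − 1/1.88)/(4πk) = 0.005720/(4π·122) = 3.731×10^-6 K/W
  R_polyurethane foam = (1/1.88 − 1/2.52)/(4πk) = 0.1351/(4π·0.0275) = 0.3909 K/W
  R_conv,out = 1/(4πr²h) = 1/(4π·2.52²·11.0) = 0.001139 K/W
ΣR = 3.731×10^-6 + 0.3909 + 0.001139 = 0.3920 K/W
Q = ΔT/ΣR = (46.7 °C − 15.4 °C)/0.3920 = 79.8 W

Q = 79.8 W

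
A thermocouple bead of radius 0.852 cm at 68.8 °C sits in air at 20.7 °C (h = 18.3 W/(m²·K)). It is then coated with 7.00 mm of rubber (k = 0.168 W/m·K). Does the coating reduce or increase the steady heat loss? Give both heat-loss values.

Critical radius for a sphere: r_cr = 2k/h = 0.0184 m = 1.84 cm.
Outer radius after coating: r₂ = 0.00852 + 0.00700 = 0.01552 m.
Since r₁ < r_cr and r₂ ≤ r_cr, the coating moves toward the maximum at r_cr — heat loss rises.
Bare: R = 1/(4πr₁²h) = 59.90 K/W; Q = 48.1/59.90 = 0.803 W.
Coated: R = R_cond + R_conv = 43.13 K/W; Q = 48.1/43.13 = 1.12 W.

increases: 0.803 → 1.12 W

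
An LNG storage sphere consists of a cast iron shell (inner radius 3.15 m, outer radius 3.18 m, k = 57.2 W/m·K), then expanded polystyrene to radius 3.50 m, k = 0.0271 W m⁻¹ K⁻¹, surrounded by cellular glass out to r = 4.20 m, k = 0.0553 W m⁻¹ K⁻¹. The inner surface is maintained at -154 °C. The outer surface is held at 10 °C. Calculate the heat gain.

Q = 1070 W

Resistance network (inner→outer):
  R_cast iron = (1/3.15 − 1/3.18)/(4πk) = 0.002995/(4π·57.2) = 4.167×10^-6 K/W
  R_expanded polystyrene = (1/3.18 − 1/3.50)/(4πk) = 0.02875/(4π·0.0271) = 0.08443 K/W
  R_cellular glass = (1/3.50 − 1/4.20)/(4πk) = 0.04762/(4π·0.0553) = 0.06852 K/W
ΣR = 4.167×10^-6 + 0.08443 + 0.06852 = 0.1530 K/W
Q = ΔT/ΣR = (-154 °C − 10 °C)/0.1530 = -1070 W
(Negative Q ⇒ heat flows inward; heat gain = 1070 W.)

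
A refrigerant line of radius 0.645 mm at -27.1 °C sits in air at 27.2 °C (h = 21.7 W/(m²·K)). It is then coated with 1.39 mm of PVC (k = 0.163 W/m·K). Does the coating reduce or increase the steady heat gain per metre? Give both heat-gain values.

increases: 4.78 → 11.5 W/m

Critical radius for a cylinder: r_cr = k/h = 0.00751 m = 0.751 cm.
Outer radius after coating: r₂ = 6.45×10^-4 + 0.00139 = 0.002035 m.
Since r₁ < r_cr and r₂ ≤ r_cr, the coating moves toward the maximum at r_cr — heat gain rises.
Bare: R = 1/(2πr₁h) = 11.37 m·K/W; Q = 54.3/11.37 = 4.78 W/m.
Coated: R = R_cond + R_conv = 4.726 m·K/W; Q = 54.3/4.726 = 11.5 W/m.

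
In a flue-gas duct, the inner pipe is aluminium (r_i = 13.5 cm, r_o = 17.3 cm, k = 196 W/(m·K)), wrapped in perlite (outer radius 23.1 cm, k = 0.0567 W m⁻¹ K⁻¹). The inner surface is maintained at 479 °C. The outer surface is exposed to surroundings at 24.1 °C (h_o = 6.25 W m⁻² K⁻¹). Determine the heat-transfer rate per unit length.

Series thermal resistances, inner to outer:
  R'_aluminium = ln(0.173/0.135)/(2πk) = 0.2480/(2π·196) = 2.014×10^-4 m·K/W
  R'_perlite = ln(0.231/0.173)/(2πk) = 0.2891/(2π·0.0567) = 0.8116 m·K/W
  R'_conv,out = 1/(2πr h) = 1/(2π·0.231·6.25) = 0.1102 m·K/W
ΣR = 2.014×10^-4 + 0.8116 + 0.1102 = 0.9220 m·K/W
Q' = ΔT/ΣR = (479 °C − 24.1 °C)/0.9220 = 493 W/m

Q' = 493 W/m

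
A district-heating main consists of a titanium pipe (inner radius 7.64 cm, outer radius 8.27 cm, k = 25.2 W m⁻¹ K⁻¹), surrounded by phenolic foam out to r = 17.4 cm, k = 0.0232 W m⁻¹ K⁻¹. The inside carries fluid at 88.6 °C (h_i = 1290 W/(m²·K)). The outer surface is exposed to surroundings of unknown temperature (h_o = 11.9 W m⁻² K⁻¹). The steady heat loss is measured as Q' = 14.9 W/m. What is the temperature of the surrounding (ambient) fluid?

Series resistances:
  R'_conv,in = 1/(2πr h) = 1/(2π·0.0764·1290) = 0.001615 m·K/W
  R'_titanium = ln(0.0827/0.0764)/(2πk) = 0.07924/(2π·25.2) = 5.004×10^-4 m·K/W
  R'_phenolic foam = ln(0.174/0.0827)/(2πk) = 0.7438/(2π·0.0232) = 5.103 m·K/W
  R'_conv,out = 1/(2πr h) = 1/(2π·0.174·11.9) = 0.07686 m·K/W
ΣR = 5.182 m·K/W
ΔT = Q'·ΣR = 14.9 × 5.182 = 77.21 K
Heat flows outward, so T_out = T_in − ΔT = 88.6 − 77.21 = 11.4 °C

T_out = 11.4 °C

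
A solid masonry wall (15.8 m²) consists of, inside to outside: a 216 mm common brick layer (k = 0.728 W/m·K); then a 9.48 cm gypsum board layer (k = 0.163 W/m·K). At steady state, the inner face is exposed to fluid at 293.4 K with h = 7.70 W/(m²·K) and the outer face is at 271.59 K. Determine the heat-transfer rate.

Q = 342 W

Resistance network (inner→outer):
  R_conv,in = 1/(hA) = 1/(7.70·15.8) = 0.008220 K/W
  R_common brick = L/(kA) = 0.216/(0.728·15.8) = 0.01878 K/W
  R_gypsum board = L/(kA) = 0.0948/(0.163·15.8) = 0.03681 K/W
ΣR = 0.008220 + 0.01878 + 0.03681 = 0.06381 K/W
Q = ΔT/ΣR = (293.4 K − 271.59 K)/0.06381 = 342 W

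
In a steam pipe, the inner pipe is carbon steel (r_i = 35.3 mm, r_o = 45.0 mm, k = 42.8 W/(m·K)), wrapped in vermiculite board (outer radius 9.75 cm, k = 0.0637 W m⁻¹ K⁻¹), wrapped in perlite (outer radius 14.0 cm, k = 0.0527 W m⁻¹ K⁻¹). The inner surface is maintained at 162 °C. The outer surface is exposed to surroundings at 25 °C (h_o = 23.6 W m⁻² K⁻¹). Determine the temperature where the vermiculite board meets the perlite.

Treat each layer as a resistance in series:
  R'_carbon steel = ln(0.0450/0.0353)/(2πk) = 0.2428/(2π·42.8) = 9.028×10^-4 m·K/W
  R'_vermiculite board = ln(0.0975/0.0450)/(2πk) = 0.7732/(2π·0.0637) = 1.932 m·K/W
  R'_perlite = ln(0.140/0.0975)/(2πk) = 0.3618/(2π·0.0527) = 1.093 m·K/W
  R'_conv,out = 1/(2πr h) = 1/(2π·0.140·23.6) = 0.04817 m·K/W
ΣR = 9.028×10^-4 + 1.932 + 1.093 + 0.04817 = 3.074 m·K/W
Q' = ΔT/ΣR = (162 °C − 25 °C)/3.074 = 44.57 W/m
From the inner boundary to the vermiculite board/perlite interface, ΣR_partial = 1.933 m·K/W.
T_interface = T_in − Q'·ΣR_partial = 162 °C − (44.57)(1.933) = 75.8 °C

T = 75.8 °C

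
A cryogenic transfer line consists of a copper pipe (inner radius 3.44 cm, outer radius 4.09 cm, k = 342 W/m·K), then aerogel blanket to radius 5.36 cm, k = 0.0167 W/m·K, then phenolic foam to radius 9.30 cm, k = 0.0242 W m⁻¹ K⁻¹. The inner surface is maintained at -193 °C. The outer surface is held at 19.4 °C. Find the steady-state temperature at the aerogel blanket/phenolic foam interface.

T = -105 °C

Treat each layer as a resistance in series:
  R'_copper = ln(0.0409/0.0344)/(2πk) = 0.1731/(2π·342) = 8.054×10^-5 m·K/W
  R'_aerogel blanket = ln(0.0536/0.0409)/(2πk) = 0.2704/(2π·0.0167) = 2.577 m·K/W
  R'_phenolic foam = ln(0.0930/0.0536)/(2πk) = 0.5511/(2π·0.0242) = 3.624 m·K/W
ΣR = 8.054×10^-5 + 2.577 + 3.624 = 6.201 m·K/W
Q' = ΔT/ΣR = (-193 °C − 19.4 °C)/6.201 = -34.25 W/m
From the inner boundary to the aerogel blanket/phenolic foam interface, ΣR_partial = 2.577 m·K/W.
T_interface = T_in − Q'·ΣR_partial = -193 °C − (-34.25)(2.577) = -105 °C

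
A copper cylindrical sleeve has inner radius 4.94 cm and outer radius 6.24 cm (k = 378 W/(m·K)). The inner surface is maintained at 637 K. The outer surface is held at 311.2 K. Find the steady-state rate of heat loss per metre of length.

Q' = 2πk·ΔT/ln(r₂/r₁) = 2π × 378 × 325.8 / ln(0.0624/0.0494) = 3.31×10^6 W/m

Q' = 3310 kW/m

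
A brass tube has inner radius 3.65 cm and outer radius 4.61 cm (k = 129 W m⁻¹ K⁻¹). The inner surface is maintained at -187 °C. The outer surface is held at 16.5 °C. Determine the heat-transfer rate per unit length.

Q' = 706 kW/m

Q' = 2πk·ΔT/ln(r₂/r₁) = 2π × 129 × 203.5 / ln(0.0461/0.0365) = 7.06×10^5 W/m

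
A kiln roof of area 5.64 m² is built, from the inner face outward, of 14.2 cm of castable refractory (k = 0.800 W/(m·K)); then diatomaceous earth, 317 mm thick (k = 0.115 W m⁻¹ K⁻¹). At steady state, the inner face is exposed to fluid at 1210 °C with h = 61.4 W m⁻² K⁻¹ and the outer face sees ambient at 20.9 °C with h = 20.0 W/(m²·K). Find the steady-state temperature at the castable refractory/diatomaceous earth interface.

Series thermal resistances, inner to outer:
  R_conv,in = 1/(hA) = 1/(61.4·5.64) = 0.002888 K/W
  R_castable refractory = L/(kA) = 0.142/(0.800·5.64) = 0.03147 K/W
  R_diatomaceous earth = L/(kA) = 0.317/(0.115·5.64) = 0.4887 K/W
  R_conv,out = 1/(hA) = 1/(20.0·5.64) = 0.008865 K/W
ΣR = 0.002888 + 0.03147 + 0.4887 + 0.008865 = 0.5319 K/W
Q = ΔT/ΣR = (1210 °C − 20.9 °C)/0.5319 = 2236 W
From the inner boundary to the castable refractory/diatomaceous earth interface, ΣR_partial = 0.03436 K/W.
T_interface = T_in − Q·ΣR_partial = 1210 °C − (2236)(0.03436) = 1133 °C

T = 1133 °C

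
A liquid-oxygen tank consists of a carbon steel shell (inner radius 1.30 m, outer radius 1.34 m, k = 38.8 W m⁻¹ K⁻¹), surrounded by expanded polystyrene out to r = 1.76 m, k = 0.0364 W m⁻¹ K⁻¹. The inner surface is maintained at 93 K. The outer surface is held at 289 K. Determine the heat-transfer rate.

Resistance network (inner→outer):
  R_carbon steel = (1/1.30 − 1/1.34)/(4πk) = 0.02296/(4π·38.8) = 4.709×10^-5 K/W
  R_expanded polystyrene = (1/1.34 − 1/1.76)/(4πk) = 0.1781/(4π·0.0364) = 0.3893 K/W
ΣR = 4.709×10^-5 + 0.3893 = 0.3893 K/W
Q = ΔT/ΣR = (93 K − 289 K)/0.3893 = -503 W
(Negative Q ⇒ heat flows inward; heat gain = 503 W.)

Q = 503 W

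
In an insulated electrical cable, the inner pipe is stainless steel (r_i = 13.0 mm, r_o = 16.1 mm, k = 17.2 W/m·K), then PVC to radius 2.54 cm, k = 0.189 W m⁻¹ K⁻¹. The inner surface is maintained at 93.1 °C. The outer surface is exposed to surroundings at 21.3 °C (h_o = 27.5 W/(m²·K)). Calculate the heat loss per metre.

Series thermal resistances, inner to outer:
  R'_stainless steel = ln(0.0161/0.0130)/(2πk) = 0.2139/(2π·17.2) = 0.001979 m·K/W
  R'_PVC = ln(0.0254/0.0161)/(2πk) = 0.4559/(2π·0.189) = 0.3839 m·K/W
  R'_conv,out = 1/(2πr h) = 1/(2π·0.0254·27.5) = 0.2279 m·K/W
ΣR = 0.001979 + 0.3839 + 0.2279 = 0.6138 m·K/W
Q' = ΔT/ΣR = (93.1 °C − 21.3 °C)/0.6138 = 117 W/m

Q' = 117 W/m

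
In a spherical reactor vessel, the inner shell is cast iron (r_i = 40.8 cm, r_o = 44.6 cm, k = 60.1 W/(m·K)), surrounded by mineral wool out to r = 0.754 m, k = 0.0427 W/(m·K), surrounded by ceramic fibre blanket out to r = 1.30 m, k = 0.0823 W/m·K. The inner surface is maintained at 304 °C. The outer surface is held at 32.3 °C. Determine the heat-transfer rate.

Q = 121 W

Series thermal resistances, inner to outer:
  R_cast iron = (1/0.408 − 1/0.446)/(4πk) = 0.2088/(4π·60.1) = 2.765×10^-4 K/W
  R_mineral wool = (1/0.446 − 1/0.754)/(4πk) = 0.9159/(4π·0.0427) = 1.707 K/W
  R_ceramic fibre blanket = (1/0.754 − 1/1.30)/(4πk) = 0.5570/(4π·0.0823) = 0.5386 K/W
ΣR = 2.765×10^-4 + 1.707 + 0.5386 = 2.246 K/W
Q = ΔT/ΣR = (304 °C − 32.3 °C)/2.246 = 121 W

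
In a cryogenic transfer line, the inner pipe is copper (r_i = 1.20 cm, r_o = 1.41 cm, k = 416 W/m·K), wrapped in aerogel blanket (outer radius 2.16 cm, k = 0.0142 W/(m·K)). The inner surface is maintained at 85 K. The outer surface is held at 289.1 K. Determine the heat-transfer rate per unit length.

Q' = 42.7 W/m

Series thermal resistances, inner to outer:
  R'_copper = ln(0.0141/0.0120)/(2πk) = 0.1613/(2π·416) = 6.170×10^-5 m·K/W
  R'_aerogel blanket = ln(0.0216/0.0141)/(2πk) = 0.4265/(2π·0.0142) = 4.780 m·K/W
ΣR = 6.170×10^-5 + 4.780 = 4.780 m·K/W
Q' = ΔT/ΣR = (85 K − 289.1 K)/4.780 = -42.7 W/m
(Negative Q' ⇒ heat flows inward; heat gain = 42.7 W/m.)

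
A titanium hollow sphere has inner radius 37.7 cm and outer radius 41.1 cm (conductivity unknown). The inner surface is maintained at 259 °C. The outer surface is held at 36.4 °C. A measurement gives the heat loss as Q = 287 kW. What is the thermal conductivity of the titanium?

ΣR = ΔT/Q = |259 − 36.4|/2.87×10^5 = 7.756×10^-4 K/W
(1/r₁−1/r₂)/(4πk) = 7.756×10^-4 ⇒ k = 0.2194/(4π·7.756×10^-4) = 22.5 W/m·K

k = 22.5 W/m·K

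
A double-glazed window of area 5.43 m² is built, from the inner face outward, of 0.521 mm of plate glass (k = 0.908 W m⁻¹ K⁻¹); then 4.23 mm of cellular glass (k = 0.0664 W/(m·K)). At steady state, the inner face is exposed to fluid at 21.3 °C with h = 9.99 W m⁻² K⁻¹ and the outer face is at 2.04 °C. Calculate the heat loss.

Q = 636 W

Resistance network (inner→outer):
  R_conv,in = 1/(hA) = 1/(9.99·5.43) = 0.01843 K/W
  R_plate glass = L/(kA) = 5.21×10^-4/(0.908·5.43) = 1.057×10^-4 K/W
  R_cellular glass = L/(kA) = 0.00423/(0.0664·5.43) = 0.01173 K/W
ΣR = 0.01843 + 1.057×10^-4 + 0.01173 = 0.03027 K/W
Q = ΔT/ΣR = (21.3 °C − 2.04 °C)/0.03027 = 636 W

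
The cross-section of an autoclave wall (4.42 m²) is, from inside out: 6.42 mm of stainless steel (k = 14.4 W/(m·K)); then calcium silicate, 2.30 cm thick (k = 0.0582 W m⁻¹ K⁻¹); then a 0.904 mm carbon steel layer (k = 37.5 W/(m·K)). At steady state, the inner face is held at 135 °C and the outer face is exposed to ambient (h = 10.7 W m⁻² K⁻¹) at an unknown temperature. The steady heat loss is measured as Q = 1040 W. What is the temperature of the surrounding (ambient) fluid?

Sum the resistances:
  R_stainless steel = L/(kA) = 0.00642/(14.4·4.42) = 1.009×10^-4 K/W
  R_calcium silicate = L/(kA) = 0.0230/(0.0582·4.42) = 0.08941 K/W
  R_carbon steel = L/(kA) = 9.04×10^-4/(37.5·4.42) = 5.454×10^-6 K/W
  R_conv,out = 1/(hA) = 1/(10.7·4.42) = 0.02114 K/W
ΣR = 0.1107 K/W
ΔT = Q·ΣR = 1040 × 0.1107 = 115.1 K
Heat flows outward, so T_out = T_in − ΔT = 135 − 115.1 = 19.9 °C

T_out = 19.9 °C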